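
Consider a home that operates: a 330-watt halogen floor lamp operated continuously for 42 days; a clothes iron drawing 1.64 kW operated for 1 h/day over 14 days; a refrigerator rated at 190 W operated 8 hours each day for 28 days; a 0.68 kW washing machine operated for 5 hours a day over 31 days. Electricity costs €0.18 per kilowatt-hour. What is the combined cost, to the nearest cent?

€90.64

halogen floor lamp: Runtime = 24 h × 42 = 1008 h
halogen floor lamp: 0.33 kW × 1008 h = 332.64 kWh
clothes iron: Runtime = 1 h/day × 14 days = 14 h
clothes iron: 1.64 kW × 14 h = 22.96 kWh
refrigerator: Runtime = 8 h/day × 28 days = 224 h
refrigerator: 0.19 kW × 224 h = 42.56 kWh
washing machine: Runtime = 5 h/day × 31 days = 155 h
washing machine: 0.68 kW × 155 h = 105.4 kWh
Total energy = 503.56 kWh
Cost = 503.56 × €0.18 = €90.64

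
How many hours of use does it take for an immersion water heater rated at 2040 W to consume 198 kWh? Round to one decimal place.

97.1 h

Hours = 198 kWh ÷ 2.04 kW = 97.1 h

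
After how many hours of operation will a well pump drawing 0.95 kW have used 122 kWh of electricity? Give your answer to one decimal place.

128.4 h

Hours = 122 kWh ÷ 0.95 kW = 128.4 h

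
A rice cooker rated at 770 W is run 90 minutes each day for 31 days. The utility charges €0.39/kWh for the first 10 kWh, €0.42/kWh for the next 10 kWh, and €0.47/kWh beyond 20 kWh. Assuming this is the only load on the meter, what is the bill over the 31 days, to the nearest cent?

Runtime = 90 min × 31 = 2790 min = 46.5 h
Energy = 0.77 kW × 46.5 h = 35.805 kWh
Tier 1 (0–10 kWh): 10 × €0.39 = €3.9
Tier 2 (10–20 kWh): 10 × €0.42 = €4.2
Above 20 kWh: 15.805 × €0.47 = €7.42835
Bill = €15.53

€15.53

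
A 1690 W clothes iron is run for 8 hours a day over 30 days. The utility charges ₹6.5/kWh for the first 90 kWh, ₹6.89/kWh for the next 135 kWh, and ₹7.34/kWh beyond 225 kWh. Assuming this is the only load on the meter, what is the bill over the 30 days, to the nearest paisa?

₹2840.75

Runtime = 8 h/day × 30 days = 240 h
Energy = 1.69 kW × 240 h = 405.6 kWh
Tier 1 (0–90 kWh): 90 × ₹6.5 = ₹585
Tier 2 (90–225 kWh): 135 × ₹6.89 = ₹930.15
Above 225 kWh: 180.6 × ₹7.34 = ₹1325.604
Bill = ₹2840.75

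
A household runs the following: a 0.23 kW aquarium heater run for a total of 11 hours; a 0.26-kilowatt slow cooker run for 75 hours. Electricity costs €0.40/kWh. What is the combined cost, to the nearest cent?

€8.81

aquarium heater: 0.23 kW × 11 h = 2.53 kWh
slow cooker: 0.26 kW × 75 h = 19.5 kWh
Total energy = 22.03 kWh
Cost = 22.03 × €0.40 = €8.81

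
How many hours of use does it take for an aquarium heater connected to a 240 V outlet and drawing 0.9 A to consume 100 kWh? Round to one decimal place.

463.0 h

Power = 0.9 A × 240 V = 216 W = 0.216 kW
Hours = 100 kWh ÷ 0.216 kW = 463.0 h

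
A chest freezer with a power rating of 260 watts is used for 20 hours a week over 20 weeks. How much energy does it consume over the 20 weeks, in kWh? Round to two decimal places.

104.00 kWh

Runtime = 20 h/week × 20 weeks = 400 h
Energy = 0.26 kW × 400 h = 104 kWh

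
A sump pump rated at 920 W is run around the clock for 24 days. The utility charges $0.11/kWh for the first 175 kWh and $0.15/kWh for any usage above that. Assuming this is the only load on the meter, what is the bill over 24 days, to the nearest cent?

$72.49

Runtime = 24 h × 24 = 576 h
Energy = 0.92 kW × 576 h = 529.92 kWh
Tier 1 (0–175 kWh): 175 × $0.11 = $19.25
Above 175 kWh: 354.92 × $0.15 = $53.238
Bill = $72.49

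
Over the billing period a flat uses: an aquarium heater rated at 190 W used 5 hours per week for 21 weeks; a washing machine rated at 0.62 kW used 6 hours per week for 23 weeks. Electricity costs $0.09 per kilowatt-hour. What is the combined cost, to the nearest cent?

aquarium heater: Runtime = 5 h/week × 21 weeks = 105 h
aquarium heater: 0.19 kW × 105 h = 19.95 kWh
washing machine: Runtime = 6 h/week × 23 weeks = 138 h
washing machine: 0.62 kW × 138 h = 85.56 kWh
Total energy = 105.51 kWh
Cost = 105.51 × $0.09 = $9.50

$9.50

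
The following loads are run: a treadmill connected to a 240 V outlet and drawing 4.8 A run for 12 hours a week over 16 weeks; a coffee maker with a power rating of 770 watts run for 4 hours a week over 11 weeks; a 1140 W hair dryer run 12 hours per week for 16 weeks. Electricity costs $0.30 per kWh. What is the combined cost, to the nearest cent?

treadmill: Power = 4.8 A × 240 V = 1152 W = 1.152 kW
treadmill: Runtime = 12 h/week × 16 weeks = 192 h
treadmill: 1.152 kW × 192 h = 221.184 kWh
coffee maker: Runtime = 4 h/week × 11 weeks = 44 h
coffee maker: 0.77 kW × 44 h = 33.88 kWh
hair dryer: Runtime = 12 h/week × 16 weeks = 192 h
hair dryer: 1.14 kW × 192 h = 218.88 kWh
Total energy = 473.944 kWh
Cost = 473.944 × $0.30 = $142.18

$142.18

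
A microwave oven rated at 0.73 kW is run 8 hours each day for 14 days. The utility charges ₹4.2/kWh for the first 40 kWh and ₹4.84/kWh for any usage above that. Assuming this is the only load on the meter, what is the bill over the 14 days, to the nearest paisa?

₹370.12

Runtime = 8 h/day × 14 days = 112 h
Energy = 0.73 kW × 112 h = 81.76 kWh
Tier 1 (0–40 kWh): 40 × ₹4.2 = ₹168
Above 40 kWh: 41.76 × ₹4.84 = ₹202.1184
Bill = ₹370.12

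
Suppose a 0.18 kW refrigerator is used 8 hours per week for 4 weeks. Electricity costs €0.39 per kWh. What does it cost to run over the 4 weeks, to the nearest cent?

Runtime = 8 h/week × 4 weeks = 32 h
Energy = 0.18 kW × 32 h = 5.76 kWh
Cost = 5.76 kWh × €0.39/kWh = €2.25

€2.25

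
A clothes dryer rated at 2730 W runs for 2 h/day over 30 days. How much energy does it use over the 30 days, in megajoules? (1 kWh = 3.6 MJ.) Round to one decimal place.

Runtime = 2 h/day × 30 days = 60 h
Energy = 2.73 kW × 60 h = 163.8 kWh
= 163.8 × 3.6 MJ = 589.7 MJ

589.7 MJ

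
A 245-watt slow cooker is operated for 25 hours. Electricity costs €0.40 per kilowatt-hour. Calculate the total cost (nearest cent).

Energy = 0.245 kW × 25 h = 6.125 kWh
Cost = 6.125 kWh × €0.40/kWh = €2.45

€2.45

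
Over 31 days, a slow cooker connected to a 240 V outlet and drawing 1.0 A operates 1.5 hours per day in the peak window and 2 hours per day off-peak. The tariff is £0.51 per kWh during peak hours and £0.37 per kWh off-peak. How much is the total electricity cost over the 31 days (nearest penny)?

£11.20

Power = 1.0 A × 240 V = 240 W = 0.24 kW
Peak energy = 0.24 kW × 1.5 h × 31 = 11.16 kWh
Off-peak energy = 0.24 kW × 2 h × 31 = 14.88 kWh
Cost = 11.16 × £0.51 + 14.88 × £0.37 = £5.6916 + £5.5056 = £11.20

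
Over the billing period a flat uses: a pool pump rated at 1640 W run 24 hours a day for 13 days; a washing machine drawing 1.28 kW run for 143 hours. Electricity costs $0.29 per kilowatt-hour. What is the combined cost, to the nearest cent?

$201.47

pool pump: Runtime = 24 h × 13 = 312 h
pool pump: 1.64 kW × 312 h = 511.68 kWh
washing machine: 1.28 kW × 143 h = 183.04 kWh
Total energy = 694.72 kWh
Cost = 694.72 × $0.29 = $201.47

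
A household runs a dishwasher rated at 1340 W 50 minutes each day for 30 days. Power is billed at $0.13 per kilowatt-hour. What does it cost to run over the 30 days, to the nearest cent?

$4.36

Runtime = 50 min × 30 = 1500 min = 25 h
Energy = 1.34 kW × 25 h = 33.5 kWh
Cost = 33.5 kWh × $0.13/kWh = $4.36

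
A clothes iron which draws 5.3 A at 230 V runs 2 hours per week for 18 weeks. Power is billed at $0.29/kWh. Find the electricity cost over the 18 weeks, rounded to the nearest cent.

Power = 5.3 A × 230 V = 1219 W = 1.219 kW
Runtime = 2 h/week × 18 weeks = 36 h
Energy = 1.219 kW × 36 h = 43.884 kWh
Cost = 43.884 kWh × $0.29/kWh = $12.73

$12.73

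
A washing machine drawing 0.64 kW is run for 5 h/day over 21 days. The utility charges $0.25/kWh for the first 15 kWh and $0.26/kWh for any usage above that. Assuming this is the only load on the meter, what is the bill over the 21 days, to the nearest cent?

$17.32

Runtime = 5 h/day × 21 days = 105 h
Energy = 0.64 kW × 105 h = 67.2 kWh
Tier 1 (0–15 kWh): 15 × $0.25 = $3.75
Above 15 kWh: 52.2 × $0.26 = $13.572
Bill = $17.32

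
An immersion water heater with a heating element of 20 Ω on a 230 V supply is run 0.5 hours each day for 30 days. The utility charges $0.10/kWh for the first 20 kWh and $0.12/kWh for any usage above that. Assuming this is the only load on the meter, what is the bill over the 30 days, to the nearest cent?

Power = V²/R = 230²/20 = 2645 W = 2.645 kW
Runtime = 0.5 h/day × 30 days = 15 h
Energy = 2.645 kW × 15 h = 39.675 kWh
Tier 1 (0–20 kWh): 20 × $0.10 = $2
Above 20 kWh: 19.675 × $0.12 = $2.361
Bill = $4.36

$4.36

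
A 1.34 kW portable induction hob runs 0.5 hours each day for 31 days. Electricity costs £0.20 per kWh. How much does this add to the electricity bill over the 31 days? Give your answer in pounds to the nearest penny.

£4.15

Runtime = 0.5 h/day × 31 days = 15.5 h
Energy = 1.34 kW × 15.5 h = 20.77 kWh
Cost = 20.77 kWh × £0.20/kWh = £4.15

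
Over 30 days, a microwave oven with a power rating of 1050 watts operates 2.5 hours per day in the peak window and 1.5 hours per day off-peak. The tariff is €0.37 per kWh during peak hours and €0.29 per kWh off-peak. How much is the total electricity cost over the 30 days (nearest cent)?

€42.84

Peak energy = 1.05 kW × 2.5 h × 30 = 78.75 kWh
Off-peak energy = 1.05 kW × 1.5 h × 30 = 47.25 kWh
Cost = 78.75 × €0.37 + 47.25 × €0.29 = €29.1375 + €13.7025 = €42.84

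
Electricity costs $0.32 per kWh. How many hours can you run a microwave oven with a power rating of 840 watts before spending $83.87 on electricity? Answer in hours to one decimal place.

Energy available = $83.87 ÷ $0.32/kWh = 262.0938 kWh
Hours = 262.0938 kWh ÷ 0.84 kW = 312.0 h

312.0 h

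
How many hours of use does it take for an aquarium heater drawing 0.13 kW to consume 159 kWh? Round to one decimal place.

1223.1 h

Hours = 159 kWh ÷ 0.13 kW = 1223.1 h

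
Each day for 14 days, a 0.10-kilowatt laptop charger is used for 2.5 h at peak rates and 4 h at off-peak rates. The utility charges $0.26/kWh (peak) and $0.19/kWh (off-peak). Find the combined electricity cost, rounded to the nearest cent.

$1.97

Peak energy = 0.1 kW × 2.5 h × 14 = 3.5 kWh
Off-peak energy = 0.1 kW × 4 h × 14 = 5.6 kWh
Cost = 3.5 × $0.26 + 5.6 × $0.19 = $0.91 + $1.064 = $1.97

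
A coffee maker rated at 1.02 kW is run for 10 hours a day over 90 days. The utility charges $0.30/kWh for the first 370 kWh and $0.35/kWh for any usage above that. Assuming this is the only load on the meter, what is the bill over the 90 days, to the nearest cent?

$302.80

Runtime = 10 h/day × 90 days = 900 h
Energy = 1.02 kW × 900 h = 918 kWh
Tier 1 (0–370 kWh): 370 × $0.30 = $111
Above 370 kWh: 548 × $0.35 = $191.8
Bill = $302.80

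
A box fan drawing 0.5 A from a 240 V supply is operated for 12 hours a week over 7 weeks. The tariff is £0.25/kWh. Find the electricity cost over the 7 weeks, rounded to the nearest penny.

Power = 0.5 A × 240 V = 120 W = 0.12 kW
Runtime = 12 h/week × 7 weeks = 84 h
Energy = 0.12 kW × 84 h = 10.08 kWh
Cost = 10.08 kWh × £0.25/kWh = £2.52

£2.52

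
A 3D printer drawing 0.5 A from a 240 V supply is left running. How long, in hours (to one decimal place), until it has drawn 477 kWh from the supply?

3975.0 h

Power = 0.5 A × 240 V = 120 W = 0.12 kW
Hours = 477 kWh ÷ 0.12 kW = 3975.0 h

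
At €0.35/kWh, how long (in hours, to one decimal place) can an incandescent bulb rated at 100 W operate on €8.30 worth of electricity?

237.1 h

Energy available = €8.30 ÷ €0.35/kWh = 23.7143 kWh
Hours = 23.7143 kWh ÷ 0.1 kW = 237.1 h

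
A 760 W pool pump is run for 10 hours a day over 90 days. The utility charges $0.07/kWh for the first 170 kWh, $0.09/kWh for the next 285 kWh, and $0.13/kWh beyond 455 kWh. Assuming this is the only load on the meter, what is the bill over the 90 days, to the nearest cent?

$67.32

Runtime = 10 h/day × 90 days = 900 h
Energy = 0.76 kW × 900 h = 684 kWh
Tier 1 (0–170 kWh): 170 × $0.07 = $11.9
Tier 2 (170–455 kWh): 285 × $0.09 = $25.65
Above 455 kWh: 229 × $0.13 = $29.77
Bill = $67.32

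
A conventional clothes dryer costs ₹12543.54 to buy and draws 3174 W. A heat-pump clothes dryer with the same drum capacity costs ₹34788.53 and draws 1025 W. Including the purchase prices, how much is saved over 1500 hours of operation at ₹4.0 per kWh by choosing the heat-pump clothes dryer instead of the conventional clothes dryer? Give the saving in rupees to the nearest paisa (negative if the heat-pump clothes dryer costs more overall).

conventional clothes dryer: ₹12543.54 + (3174/1000) kW × 1500 h × ₹4.0 = ₹12543.54 + ₹19044 = ₹31587.54
heat-pump clothes dryer: ₹34788.53 + (1025/1000) kW × 1500 h × ₹4.0 = ₹34788.53 + ₹6150 = ₹40938.53
Saving = ₹31587.54 − ₹40938.53 = −₹9350.99

-₹9350.99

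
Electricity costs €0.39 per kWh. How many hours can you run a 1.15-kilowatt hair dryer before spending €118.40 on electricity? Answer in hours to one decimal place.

Energy available = €118.40 ÷ €0.39/kWh = 303.5897 kWh
Hours = 303.5897 kWh ÷ 1.15 kW = 264.0 h

264.0 h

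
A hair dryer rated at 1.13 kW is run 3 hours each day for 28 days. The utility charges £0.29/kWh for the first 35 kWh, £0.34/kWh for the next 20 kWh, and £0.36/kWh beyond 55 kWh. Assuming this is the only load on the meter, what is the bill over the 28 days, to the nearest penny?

Runtime = 3 h/day × 28 days = 84 h
Energy = 1.13 kW × 84 h = 94.92 kWh
Tier 1 (0–35 kWh): 35 × £0.29 = £10.15
Tier 2 (35–55 kWh): 20 × £0.34 = £6.8
Above 55 kWh: 39.92 × £0.36 = £14.3712
Bill = £31.32

£31.32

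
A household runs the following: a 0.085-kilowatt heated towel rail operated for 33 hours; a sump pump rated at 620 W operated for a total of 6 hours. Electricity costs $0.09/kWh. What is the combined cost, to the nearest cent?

heated towel rail: 0.085 kW × 33 h = 2.805 kWh
sump pump: 0.62 kW × 6 h = 3.72 kWh
Total energy = 6.525 kWh
Cost = 6.525 × $0.09 = $0.59

$0.59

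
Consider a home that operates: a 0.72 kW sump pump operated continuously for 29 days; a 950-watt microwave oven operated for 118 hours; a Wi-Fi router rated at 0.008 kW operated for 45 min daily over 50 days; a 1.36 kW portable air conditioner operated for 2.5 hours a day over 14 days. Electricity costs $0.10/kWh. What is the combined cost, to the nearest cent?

$66.11

sump pump: Runtime = 24 h × 29 = 696 h
sump pump: 0.72 kW × 696 h = 501.12 kWh
microwave oven: 0.95 kW × 118 h = 112.1 kWh
Wi-Fi router: Runtime = 45 min × 50 = 2250 min = 37.5 h
Wi-Fi router: 0.008 kW × 37.5 h = 0.3 kWh
portable air conditioner: Runtime = 2.5 h/day × 14 days = 35 h
portable air conditioner: 1.36 kW × 35 h = 47.6 kWh
Total energy = 661.12 kWh
Cost = 661.12 × $0.10 = $66.11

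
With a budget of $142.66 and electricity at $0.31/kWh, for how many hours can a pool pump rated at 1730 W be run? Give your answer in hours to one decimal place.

266.0 h

Energy available = $142.66 ÷ $0.31/kWh = 460.1935 kWh
Hours = 460.1935 kWh ÷ 1.73 kW = 266.0 h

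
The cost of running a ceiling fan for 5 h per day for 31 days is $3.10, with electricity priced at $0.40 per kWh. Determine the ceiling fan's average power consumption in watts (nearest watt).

50 W

Energy = $3.10 ÷ $0.40/kWh = 7.75 kWh
Runtime = 5 h/day × 31 days = 155 h
Power = 7.75 kWh ÷ 155 h = 0.05 kW = 50 W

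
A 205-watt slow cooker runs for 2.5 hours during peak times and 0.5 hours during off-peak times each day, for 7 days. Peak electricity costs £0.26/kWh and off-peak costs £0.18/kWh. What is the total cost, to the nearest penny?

£1.06

Peak energy = 0.205 kW × 2.5 h × 7 = 3.5875 kWh
Off-peak energy = 0.205 kW × 0.5 h × 7 = 0.7175 kWh
Cost = 3.5875 × £0.26 + 0.7175 × £0.18 = £0.93275 + £0.12915 = £1.06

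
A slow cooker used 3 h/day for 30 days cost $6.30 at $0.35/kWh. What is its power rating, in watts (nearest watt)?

Energy = $6.30 ÷ $0.35/kWh = 18 kWh
Runtime = 3 h/day × 30 days = 90 h
Power = 18 kWh ÷ 90 h = 0.2 kW = 200 W

200 W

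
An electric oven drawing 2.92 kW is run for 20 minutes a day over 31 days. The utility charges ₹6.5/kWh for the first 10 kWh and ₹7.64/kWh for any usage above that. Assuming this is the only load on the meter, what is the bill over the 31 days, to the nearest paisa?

₹219.12

Runtime = 20 min × 31 = 620 min = 10.333333… h
Energy = 2.92 kW × 10.333333… h = 30.173333… kWh
Tier 1 (0–10 kWh): 10 × ₹6.5 = ₹65
Above 10 kWh: 20.173333… × ₹7.64 = ₹154.124266…
Bill = ₹219.12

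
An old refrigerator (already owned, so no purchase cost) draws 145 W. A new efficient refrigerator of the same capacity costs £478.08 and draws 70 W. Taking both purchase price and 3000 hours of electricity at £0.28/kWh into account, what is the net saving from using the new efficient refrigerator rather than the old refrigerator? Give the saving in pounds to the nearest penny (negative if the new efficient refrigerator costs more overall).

-£415.08

old refrigerator: £0.00 + (145/1000) kW × 3000 h × £0.28 = £0.00 + £121.8 = £121.8
new efficient refrigerator: £478.08 + (70/1000) kW × 3000 h × £0.28 = £478.08 + £58.8 = £536.88
Saving = £121.8 − £536.88 = −£415.08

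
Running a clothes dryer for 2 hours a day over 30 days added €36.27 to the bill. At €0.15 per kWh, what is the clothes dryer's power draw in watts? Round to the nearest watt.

4030 W

Energy = €36.27 ÷ €0.15/kWh = 241.8 kWh
Runtime = 2 h/day × 30 days = 60 h
Power = 241.8 kWh ÷ 60 h = 4.03 kW = 4030 W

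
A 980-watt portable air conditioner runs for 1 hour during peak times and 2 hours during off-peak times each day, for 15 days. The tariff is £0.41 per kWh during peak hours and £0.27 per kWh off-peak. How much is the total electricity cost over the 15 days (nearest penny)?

Peak energy = 0.98 kW × 1 h × 15 = 14.7 kWh
Off-peak energy = 0.98 kW × 2 h × 15 = 29.4 kWh
Cost = 14.7 × £0.41 + 29.4 × £0.27 = £6.027 + £7.938 = £13.97

£13.97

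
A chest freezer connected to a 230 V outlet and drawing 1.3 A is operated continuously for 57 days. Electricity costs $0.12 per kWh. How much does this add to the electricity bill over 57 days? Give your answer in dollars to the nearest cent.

Power = 1.3 A × 230 V = 299 W = 0.299 kW
Runtime = 24 h × 57 = 1368 h
Energy = 0.299 kW × 1368 h = 409.032 kWh
Cost = 409.032 kWh × $0.12/kWh = $49.08

$49.08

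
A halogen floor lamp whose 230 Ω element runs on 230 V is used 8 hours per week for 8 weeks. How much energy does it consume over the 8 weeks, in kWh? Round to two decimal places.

14.72 kWh

Power = V²/R = 230²/230 = 230 W = 0.23 kW
Runtime = 8 h/week × 8 weeks = 64 h
Energy = 0.23 kW × 64 h = 14.72 kWh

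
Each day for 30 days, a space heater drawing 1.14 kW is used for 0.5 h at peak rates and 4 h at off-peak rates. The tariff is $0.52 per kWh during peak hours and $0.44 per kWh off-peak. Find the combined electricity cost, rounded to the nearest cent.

$69.08

Peak energy = 1.14 kW × 0.5 h × 30 = 17.1 kWh
Off-peak energy = 1.14 kW × 4 h × 30 = 136.8 kWh
Cost = 17.1 × $0.52 + 136.8 × $0.44 = $8.892 + $60.192 = $69.08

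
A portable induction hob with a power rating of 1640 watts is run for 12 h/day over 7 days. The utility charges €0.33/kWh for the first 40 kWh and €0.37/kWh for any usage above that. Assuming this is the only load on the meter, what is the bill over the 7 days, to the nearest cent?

Runtime = 12 h/day × 7 days = 84 h
Energy = 1.64 kW × 84 h = 137.76 kWh
Tier 1 (0–40 kWh): 40 × €0.33 = €13.2
Above 40 kWh: 97.76 × €0.37 = €36.1712
Bill = €49.37

€49.37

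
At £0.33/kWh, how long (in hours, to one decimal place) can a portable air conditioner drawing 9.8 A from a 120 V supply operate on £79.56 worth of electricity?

205.0 h

Power = 9.8 A × 120 V = 1176 W = 1.176 kW
Energy available = £79.56 ÷ £0.33/kWh = 241.0909 kWh
Hours = 241.0909 kWh ÷ 1.176 kW = 205.0 h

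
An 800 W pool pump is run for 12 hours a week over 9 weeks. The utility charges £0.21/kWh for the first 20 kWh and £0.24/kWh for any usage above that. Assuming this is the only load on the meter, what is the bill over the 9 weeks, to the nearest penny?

£20.14

Runtime = 12 h/week × 9 weeks = 108 h
Energy = 0.8 kW × 108 h = 86.4 kWh
Tier 1 (0–20 kWh): 20 × £0.21 = £4.2
Above 20 kWh: 66.4 × £0.24 = £15.936
Bill = £20.14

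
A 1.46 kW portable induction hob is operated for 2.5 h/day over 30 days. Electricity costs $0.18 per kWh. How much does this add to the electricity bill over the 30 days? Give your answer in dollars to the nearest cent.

$19.71

Runtime = 2.5 h/day × 30 days = 75 h
Energy = 1.46 kW × 75 h = 109.5 kWh
Cost = 109.5 kWh × $0.18/kWh = $19.71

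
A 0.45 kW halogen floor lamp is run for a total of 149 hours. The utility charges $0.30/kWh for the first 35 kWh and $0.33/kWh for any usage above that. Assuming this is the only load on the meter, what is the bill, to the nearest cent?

$21.08

Energy = 0.45 kW × 149 h = 67.05 kWh
Tier 1 (0–35 kWh): 35 × $0.30 = $10.5
Above 35 kWh: 32.05 × $0.33 = $10.5765
Bill = $21.08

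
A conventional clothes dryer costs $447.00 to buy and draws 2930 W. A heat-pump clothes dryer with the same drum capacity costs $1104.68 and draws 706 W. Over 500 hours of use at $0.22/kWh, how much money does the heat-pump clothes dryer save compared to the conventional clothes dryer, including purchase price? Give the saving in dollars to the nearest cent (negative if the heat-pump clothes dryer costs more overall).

conventional clothes dryer: $447.00 + (2930/1000) kW × 500 h × $0.22 = $447.00 + $322.3 = $769.3
heat-pump clothes dryer: $1104.68 + (706/1000) kW × 500 h × $0.22 = $1104.68 + $77.66 = $1182.34
Saving = $769.3 − $1182.34 = −$413.04

-$413.04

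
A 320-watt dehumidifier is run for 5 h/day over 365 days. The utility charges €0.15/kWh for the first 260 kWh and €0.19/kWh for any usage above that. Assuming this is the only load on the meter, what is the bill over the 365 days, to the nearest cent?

Runtime = 5 h/day × 365 days = 1825 h
Energy = 0.32 kW × 1825 h = 584 kWh
Tier 1 (0–260 kWh): 260 × €0.15 = €39
Above 260 kWh: 324 × €0.19 = €61.56
Bill = €100.56

€100.56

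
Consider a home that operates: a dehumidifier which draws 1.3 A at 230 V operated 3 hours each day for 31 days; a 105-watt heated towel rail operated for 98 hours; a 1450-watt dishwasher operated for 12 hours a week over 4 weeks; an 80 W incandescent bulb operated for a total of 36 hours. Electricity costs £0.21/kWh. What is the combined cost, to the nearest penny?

£23.22

dehumidifier: Power = 1.3 A × 230 V = 299 W = 0.299 kW
dehumidifier: Runtime = 3 h/day × 31 days = 93 h
dehumidifier: 0.299 kW × 93 h = 27.807 kWh
heated towel rail: 0.105 kW × 98 h = 10.29 kWh
dishwasher: Runtime = 12 h/week × 4 weeks = 48 h
dishwasher: 1.45 kW × 48 h = 69.6 kWh
incandescent bulb: 0.08 kW × 36 h = 2.88 kWh
Total energy = 110.577 kWh
Cost = 110.577 × £0.21 = £23.22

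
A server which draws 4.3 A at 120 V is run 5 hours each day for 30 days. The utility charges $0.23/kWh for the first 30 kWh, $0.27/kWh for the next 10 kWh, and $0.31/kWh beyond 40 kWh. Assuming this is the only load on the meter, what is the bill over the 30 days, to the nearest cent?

Power = 4.3 A × 120 V = 516 W = 0.516 kW
Runtime = 5 h/day × 30 days = 150 h
Energy = 0.516 kW × 150 h = 77.4 kWh
Tier 1 (0–30 kWh): 30 × $0.23 = $6.9
Tier 2 (30–40 kWh): 10 × $0.27 = $2.7
Above 40 kWh: 37.4 × $0.31 = $11.594
Bill = $21.19

$21.19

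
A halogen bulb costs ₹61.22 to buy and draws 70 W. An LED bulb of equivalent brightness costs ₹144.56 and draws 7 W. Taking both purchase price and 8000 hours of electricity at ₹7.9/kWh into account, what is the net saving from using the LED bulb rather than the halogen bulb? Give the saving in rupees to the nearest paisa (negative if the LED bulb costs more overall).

₹3898.26

halogen bulb: ₹61.22 + (70/1000) kW × 8000 h × ₹7.9 = ₹61.22 + ₹4424 = ₹4485.22
LED bulb: ₹144.56 + (7/1000) kW × 8000 h × ₹7.9 = ₹144.56 + ₹442.4 = ₹586.96
Saving = ₹4485.22 − ₹586.96 = ₹3898.26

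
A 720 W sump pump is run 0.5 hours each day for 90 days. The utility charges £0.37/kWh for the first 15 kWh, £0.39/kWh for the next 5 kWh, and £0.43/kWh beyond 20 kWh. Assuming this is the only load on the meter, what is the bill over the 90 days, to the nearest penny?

Runtime = 0.5 h/day × 90 days = 45 h
Energy = 0.72 kW × 45 h = 32.4 kWh
Tier 1 (0–15 kWh): 15 × £0.37 = £5.55
Tier 2 (15–20 kWh): 5 × £0.39 = £1.95
Above 20 kWh: 12.4 × £0.43 = £5.332
Bill = £12.83

£12.83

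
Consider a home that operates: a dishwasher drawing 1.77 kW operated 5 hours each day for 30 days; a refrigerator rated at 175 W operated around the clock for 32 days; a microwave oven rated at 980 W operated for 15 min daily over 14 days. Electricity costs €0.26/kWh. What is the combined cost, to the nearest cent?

dishwasher: Runtime = 5 h/day × 30 days = 150 h
dishwasher: 1.77 kW × 150 h = 265.5 kWh
refrigerator: Runtime = 24 h × 32 = 768 h
refrigerator: 0.175 kW × 768 h = 134.4 kWh
microwave oven: Runtime = 15 min × 14 = 210 min = 3.5 h
microwave oven: 0.98 kW × 3.5 h = 3.43 kWh
Total energy = 403.33 kWh
Cost = 403.33 × €0.26 = €104.87

€104.87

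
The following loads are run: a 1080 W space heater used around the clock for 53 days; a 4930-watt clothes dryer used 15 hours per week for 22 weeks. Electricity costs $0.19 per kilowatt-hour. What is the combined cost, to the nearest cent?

$570.13

space heater: Runtime = 24 h × 53 = 1272 h
space heater: 1.08 kW × 1272 h = 1373.76 kWh
clothes dryer: Runtime = 15 h/week × 22 weeks = 330 h
clothes dryer: 4.93 kW × 330 h = 1626.9 kWh
Total energy = 3000.66 kWh
Cost = 3000.66 × $0.19 = $570.13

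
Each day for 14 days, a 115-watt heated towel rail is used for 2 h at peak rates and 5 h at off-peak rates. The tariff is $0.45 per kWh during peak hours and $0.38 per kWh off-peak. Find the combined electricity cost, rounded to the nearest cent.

Peak energy = 0.115 kW × 2 h × 14 = 3.22 kWh
Off-peak energy = 0.115 kW × 5 h × 14 = 8.05 kWh
Cost = 3.22 × $0.45 + 8.05 × $0.38 = $1.449 + $3.059 = $4.51

$4.51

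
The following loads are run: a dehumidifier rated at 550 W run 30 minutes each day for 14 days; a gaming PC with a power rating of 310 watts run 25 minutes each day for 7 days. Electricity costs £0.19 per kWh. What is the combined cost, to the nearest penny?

dehumidifier: Runtime = 30 min × 14 = 420 min = 7 h
dehumidifier: 0.55 kW × 7 h = 3.85 kWh
gaming PC: Runtime = 25 min × 7 = 175 min = 2.916666… h
gaming PC: 0.31 kW × 2.916666… h = 0.904166… kWh
Total energy = 4.754166… kWh
Cost = 4.754166… × £0.19 = £0.90

£0.90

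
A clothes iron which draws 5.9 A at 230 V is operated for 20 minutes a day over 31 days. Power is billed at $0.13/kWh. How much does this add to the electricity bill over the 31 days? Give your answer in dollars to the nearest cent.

Power = 5.9 A × 230 V = 1357 W = 1.357 kW
Runtime = 20 min × 31 = 620 min = 10.333333… h
Energy = 1.357 kW × 10.333333… h = 14.022333… kWh
Cost = 14.022333… kWh × $0.13/kWh = $1.82

$1.82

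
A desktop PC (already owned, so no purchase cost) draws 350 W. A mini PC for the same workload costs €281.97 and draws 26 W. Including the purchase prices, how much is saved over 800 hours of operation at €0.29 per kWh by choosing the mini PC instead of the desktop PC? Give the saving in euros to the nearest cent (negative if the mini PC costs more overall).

-€206.80

desktop PC: €0.00 + (350/1000) kW × 800 h × €0.29 = €0.00 + €81.2 = €81.2
mini PC: €281.97 + (26/1000) kW × 800 h × €0.29 = €281.97 + €6.032 = €288.002
Saving = €81.2 − €288.002 = −€206.802 → -€206.80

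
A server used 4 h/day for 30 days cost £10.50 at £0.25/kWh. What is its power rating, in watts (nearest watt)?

Energy = £10.50 ÷ £0.25/kWh = 42 kWh
Runtime = 4 h/day × 30 days = 120 h
Power = 42 kWh ÷ 120 h = 0.35 kW = 350 W

350 W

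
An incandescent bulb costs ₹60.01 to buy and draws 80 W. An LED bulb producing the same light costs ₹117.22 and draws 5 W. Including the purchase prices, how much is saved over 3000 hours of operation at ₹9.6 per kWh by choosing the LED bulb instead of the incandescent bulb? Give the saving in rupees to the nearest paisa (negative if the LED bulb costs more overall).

incandescent bulb: ₹60.01 + (80/1000) kW × 3000 h × ₹9.6 = ₹60.01 + ₹2304 = ₹2364.01
LED bulb: ₹117.22 + (5/1000) kW × 3000 h × ₹9.6 = ₹117.22 + ₹144 = ₹261.22
Saving = ₹2364.01 − ₹261.22 = ₹2102.79

₹2102.79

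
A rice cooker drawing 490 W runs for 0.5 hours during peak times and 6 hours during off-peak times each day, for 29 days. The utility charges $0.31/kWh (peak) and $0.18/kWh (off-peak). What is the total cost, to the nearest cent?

$17.55

Peak energy = 0.49 kW × 0.5 h × 29 = 7.105 kWh
Off-peak energy = 0.49 kW × 6 h × 29 = 85.26 kWh
Cost = 7.105 × $0.31 + 85.26 × $0.18 = $2.20255 + $15.3468 = $17.55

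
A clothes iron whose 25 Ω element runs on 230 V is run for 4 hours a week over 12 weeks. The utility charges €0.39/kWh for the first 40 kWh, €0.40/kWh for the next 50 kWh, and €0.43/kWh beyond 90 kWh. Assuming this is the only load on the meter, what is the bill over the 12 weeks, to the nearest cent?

€40.57

Power = V²/R = 230²/25 = 2116 W = 2.116 kW
Runtime = 4 h/week × 12 weeks = 48 h
Energy = 2.116 kW × 48 h = 101.568 kWh
Tier 1 (0–40 kWh): 40 × €0.39 = €15.6
Tier 2 (40–90 kWh): 50 × €0.40 = €20
Above 90 kWh: 11.568 × €0.43 = €4.97424
Bill = €40.57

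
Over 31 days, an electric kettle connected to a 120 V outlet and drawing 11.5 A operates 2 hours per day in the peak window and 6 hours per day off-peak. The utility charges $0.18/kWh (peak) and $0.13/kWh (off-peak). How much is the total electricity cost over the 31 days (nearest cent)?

Power = 11.5 A × 120 V = 1380 W = 1.38 kW
Peak energy = 1.38 kW × 2 h × 31 = 85.56 kWh
Off-peak energy = 1.38 kW × 6 h × 31 = 256.68 kWh
Cost = 85.56 × $0.18 + 256.68 × $0.13 = $15.4008 + $33.3684 = $48.77

$48.77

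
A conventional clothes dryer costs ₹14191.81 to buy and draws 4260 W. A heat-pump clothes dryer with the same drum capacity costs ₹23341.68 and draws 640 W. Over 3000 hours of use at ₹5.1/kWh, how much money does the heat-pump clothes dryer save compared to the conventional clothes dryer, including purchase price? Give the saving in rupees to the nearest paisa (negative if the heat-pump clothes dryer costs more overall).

conventional clothes dryer: ₹14191.81 + (4260/1000) kW × 3000 h × ₹5.1 = ₹14191.81 + ₹65178 = ₹79369.81
heat-pump clothes dryer: ₹23341.68 + (640/1000) kW × 3000 h × ₹5.1 = ₹23341.68 + ₹9792 = ₹33133.68
Saving = ₹79369.81 − ₹33133.68 = ₹46236.13

₹46236.13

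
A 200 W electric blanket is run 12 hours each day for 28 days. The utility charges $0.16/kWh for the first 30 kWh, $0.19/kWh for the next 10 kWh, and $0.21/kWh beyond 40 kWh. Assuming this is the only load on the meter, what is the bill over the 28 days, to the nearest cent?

$12.41

Runtime = 12 h/day × 28 days = 336 h
Energy = 0.2 kW × 336 h = 67.2 kWh
Tier 1 (0–30 kWh): 30 × $0.16 = $4.8
Tier 2 (30–40 kWh): 10 × $0.19 = $1.9
Above 40 kWh: 27.2 × $0.21 = $5.712
Bill = $12.41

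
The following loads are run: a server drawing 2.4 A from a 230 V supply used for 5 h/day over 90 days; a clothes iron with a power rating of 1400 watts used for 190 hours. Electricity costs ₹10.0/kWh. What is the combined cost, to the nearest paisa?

server: Power = 2.4 A × 230 V = 552 W = 0.552 kW
server: Runtime = 5 h/day × 90 days = 450 h
server: 0.552 kW × 450 h = 248.4 kWh
clothes iron: 1.4 kW × 190 h = 266 kWh
Total energy = 514.4 kWh
Cost = 514.4 × ₹10.0 = ₹5144.00

₹5144.00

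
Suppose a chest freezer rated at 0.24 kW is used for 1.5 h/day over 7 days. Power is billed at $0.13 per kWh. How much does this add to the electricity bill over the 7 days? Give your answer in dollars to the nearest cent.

Runtime = 1.5 h/day × 7 days = 10.5 h
Energy = 0.24 kW × 10.5 h = 2.52 kWh
Cost = 2.52 kWh × $0.13/kWh = $0.33

$0.33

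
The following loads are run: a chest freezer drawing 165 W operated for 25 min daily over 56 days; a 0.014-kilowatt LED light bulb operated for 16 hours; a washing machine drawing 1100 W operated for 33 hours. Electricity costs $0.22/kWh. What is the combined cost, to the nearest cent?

chest freezer: Runtime = 25 min × 56 = 1400 min = 23.333333… h
chest freezer: 0.165 kW × 23.333333… h = 3.85 kWh
LED light bulb: 0.014 kW × 16 h = 0.224 kWh
washing machine: 1.1 kW × 33 h = 36.3 kWh
Total energy = 40.374 kWh
Cost = 40.374 × $0.22 = $8.88

$8.88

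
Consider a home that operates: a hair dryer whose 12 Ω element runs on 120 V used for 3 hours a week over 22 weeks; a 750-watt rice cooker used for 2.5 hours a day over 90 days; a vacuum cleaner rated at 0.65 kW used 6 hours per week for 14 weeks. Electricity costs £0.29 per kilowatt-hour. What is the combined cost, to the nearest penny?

£87.74

hair dryer: Power = V²/R = 120²/12 = 1200 W = 1.2 kW
hair dryer: Runtime = 3 h/week × 22 weeks = 66 h
hair dryer: 1.2 kW × 66 h = 79.2 kWh
rice cooker: Runtime = 2.5 h/day × 90 days = 225 h
rice cooker: 0.75 kW × 225 h = 168.75 kWh
vacuum cleaner: Runtime = 6 h/week × 14 weeks = 84 h
vacuum cleaner: 0.65 kW × 84 h = 54.6 kWh
Total energy = 302.55 kWh
Cost = 302.55 × £0.29 = £87.74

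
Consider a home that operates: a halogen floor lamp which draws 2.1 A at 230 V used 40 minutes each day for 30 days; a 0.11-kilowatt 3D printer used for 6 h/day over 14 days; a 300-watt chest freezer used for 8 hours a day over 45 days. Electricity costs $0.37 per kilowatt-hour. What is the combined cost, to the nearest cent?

$46.95

halogen floor lamp: Power = 2.1 A × 230 V = 483 W = 0.483 kW
halogen floor lamp: Runtime = 40 min × 30 = 1200 min = 20 h
halogen floor lamp: 0.483 kW × 20 h = 9.66 kWh
3D printer: Runtime = 6 h/day × 14 days = 84 h
3D printer: 0.11 kW × 84 h = 9.24 kWh
chest freezer: Runtime = 8 h/day × 45 days = 360 h
chest freezer: 0.3 kW × 360 h = 108 kWh
Total energy = 126.9 kWh
Cost = 126.9 × $0.37 = $46.95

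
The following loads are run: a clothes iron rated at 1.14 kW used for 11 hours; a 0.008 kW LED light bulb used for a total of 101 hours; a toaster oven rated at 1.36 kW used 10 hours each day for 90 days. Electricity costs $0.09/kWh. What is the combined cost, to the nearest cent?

$111.36

clothes iron: 1.14 kW × 11 h = 12.54 kWh
LED light bulb: 0.008 kW × 101 h = 0.808 kWh
toaster oven: Runtime = 10 h/day × 90 days = 900 h
toaster oven: 1.36 kW × 900 h = 1224 kWh
Total energy = 1237.348 kWh
Cost = 1237.348 × $0.09 = $111.36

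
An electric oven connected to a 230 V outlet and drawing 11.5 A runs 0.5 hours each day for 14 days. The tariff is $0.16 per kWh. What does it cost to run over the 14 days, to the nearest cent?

$2.96

Power = 11.5 A × 230 V = 2645 W = 2.645 kW
Runtime = 0.5 h/day × 14 days = 7 h
Energy = 2.645 kW × 7 h = 18.515 kWh
Cost = 18.515 kWh × $0.16/kWh = $2.96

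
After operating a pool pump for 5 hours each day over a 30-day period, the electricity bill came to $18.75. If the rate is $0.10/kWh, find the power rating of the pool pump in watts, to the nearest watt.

Energy = $18.75 ÷ $0.10/kWh = 187.5 kWh
Runtime = 5 h/day × 30 days = 150 h
Power = 187.5 kWh ÷ 150 h = 1.25 kW = 1250 W

1250 W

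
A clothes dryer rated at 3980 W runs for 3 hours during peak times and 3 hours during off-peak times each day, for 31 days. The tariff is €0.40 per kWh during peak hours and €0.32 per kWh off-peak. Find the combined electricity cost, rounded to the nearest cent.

€266.50

Peak energy = 3.98 kW × 3 h × 31 = 370.14 kWh
Off-peak energy = 3.98 kW × 3 h × 31 = 370.14 kWh
Cost = 370.14 × €0.40 + 370.14 × €0.32 = €148.056 + €118.4448 = €266.50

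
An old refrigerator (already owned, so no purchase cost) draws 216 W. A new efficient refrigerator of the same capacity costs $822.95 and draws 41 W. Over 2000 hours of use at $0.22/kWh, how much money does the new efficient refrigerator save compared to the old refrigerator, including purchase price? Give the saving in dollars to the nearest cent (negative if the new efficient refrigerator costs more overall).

old refrigerator: $0.00 + (216/1000) kW × 2000 h × $0.22 = $0.00 + $95.04 = $95.04
new efficient refrigerator: $822.95 + (41/1000) kW × 2000 h × $0.22 = $822.95 + $18.04 = $840.99
Saving = $95.04 − $840.99 = −$745.95

-$745.95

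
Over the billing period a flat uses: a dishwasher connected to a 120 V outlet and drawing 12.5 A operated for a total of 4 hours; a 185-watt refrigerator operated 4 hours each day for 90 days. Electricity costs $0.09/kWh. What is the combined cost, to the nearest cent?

$6.53

dishwasher: Power = 12.5 A × 120 V = 1500 W = 1.5 kW
dishwasher: 1.5 kW × 4 h = 6 kWh
refrigerator: Runtime = 4 h/day × 90 days = 360 h
refrigerator: 0.185 kW × 360 h = 66.6 kWh
Total energy = 72.6 kWh
Cost = 72.6 × $0.09 = $6.53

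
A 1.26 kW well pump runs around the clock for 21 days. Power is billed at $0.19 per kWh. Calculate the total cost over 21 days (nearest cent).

Runtime = 24 h × 21 = 504 h
Energy = 1.26 kW × 504 h = 635.04 kWh
Cost = 635.04 kWh × $0.19/kWh = $120.66

$120.66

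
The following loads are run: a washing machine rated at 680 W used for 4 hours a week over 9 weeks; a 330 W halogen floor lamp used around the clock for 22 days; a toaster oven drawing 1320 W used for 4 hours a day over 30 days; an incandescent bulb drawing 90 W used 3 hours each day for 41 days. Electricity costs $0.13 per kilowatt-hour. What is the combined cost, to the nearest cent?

$47.86

washing machine: Runtime = 4 h/week × 9 weeks = 36 h
washing machine: 0.68 kW × 36 h = 24.48 kWh
halogen floor lamp: Runtime = 24 h × 22 = 528 h
halogen floor lamp: 0.33 kW × 528 h = 174.24 kWh
toaster oven: Runtime = 4 h/day × 30 days = 120 h
toaster oven: 1.32 kW × 120 h = 158.4 kWh
incandescent bulb: Runtime = 3 h/day × 41 days = 123 h
incandescent bulb: 0.09 kW × 123 h = 11.07 kWh
Total energy = 368.19 kWh
Cost = 368.19 × $0.13 = $47.86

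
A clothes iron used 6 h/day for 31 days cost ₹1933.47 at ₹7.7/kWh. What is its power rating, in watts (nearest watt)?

Energy = ₹1933.47 ÷ ₹7.7/kWh = 251.1 kWh
Runtime = 6 h/day × 31 days = 186 h
Power = 251.1 kWh ÷ 186 h = 1.35 kW = 1350 W

1350 W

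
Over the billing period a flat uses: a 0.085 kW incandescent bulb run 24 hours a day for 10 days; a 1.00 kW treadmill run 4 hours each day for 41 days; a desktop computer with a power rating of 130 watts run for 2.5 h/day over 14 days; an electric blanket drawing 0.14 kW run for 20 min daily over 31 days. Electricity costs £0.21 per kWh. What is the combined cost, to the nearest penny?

incandescent bulb: Runtime = 24 h × 10 = 240 h
incandescent bulb: 0.085 kW × 240 h = 20.4 kWh
treadmill: Runtime = 4 h/day × 41 days = 164 h
treadmill: 1 kW × 164 h = 164 kWh
desktop computer: Runtime = 2.5 h/day × 14 days = 35 h
desktop computer: 0.13 kW × 35 h = 4.55 kWh
electric blanket: Runtime = 20 min × 31 = 620 min = 10.333333… h
electric blanket: 0.14 kW × 10.333333… h = 1.446666… kWh
Total energy = 190.396666… kWh
Cost = 190.396666… × £0.21 = £39.98

£39.98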